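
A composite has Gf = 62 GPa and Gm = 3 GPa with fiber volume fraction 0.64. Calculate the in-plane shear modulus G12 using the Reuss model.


1/G12 = Vf/Gf + (1-Vf)/Gm = 0.64/62 + 0.36/3
G12 = 7.67 GPa

7.67 GPa


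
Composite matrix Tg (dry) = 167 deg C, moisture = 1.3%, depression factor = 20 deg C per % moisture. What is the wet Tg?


Tg_wet = Tg_dry - k*moisture = 167 - 20*1.3 = 141.0 deg C

141.0 deg C


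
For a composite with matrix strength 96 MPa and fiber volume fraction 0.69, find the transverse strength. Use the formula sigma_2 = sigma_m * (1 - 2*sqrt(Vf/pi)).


factor = 1 - 2*sqrt(0.69/pi) = 0.0627
sigma_2 = 96 * 0.0627 = 6.02 MPa

6.02 MPa


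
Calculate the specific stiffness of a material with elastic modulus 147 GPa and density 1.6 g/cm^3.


Specific stiffness = E/rho = 147/1.6 = 91.9 GPa/(g/cm^3)

91.9 GPa/(g/cm^3)


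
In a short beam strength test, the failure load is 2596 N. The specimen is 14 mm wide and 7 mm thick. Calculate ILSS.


ILSS = 3F/(4bh) = 3*2596/(4*14*7) = 19.87 MPa

19.87 MPa


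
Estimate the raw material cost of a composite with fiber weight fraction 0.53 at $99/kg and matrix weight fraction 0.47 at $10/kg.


Cost = cost_f*Wf + cost_m*Wm = 99*0.53 + 10*0.47 = $57.17/kg

$57.17/kg


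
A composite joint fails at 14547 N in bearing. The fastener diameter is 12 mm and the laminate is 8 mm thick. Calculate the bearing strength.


sigma_br = F/(d*h) = 14547/(12*8) = 151.5 MPa

151.5 MPa


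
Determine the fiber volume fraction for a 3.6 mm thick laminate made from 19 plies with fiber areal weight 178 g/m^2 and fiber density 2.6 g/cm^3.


Vf = n * FAW / (rho_f * h * 1000) = 19 * 178 / (2.6 * 3.6 * 1000) = 0.3613

0.3613


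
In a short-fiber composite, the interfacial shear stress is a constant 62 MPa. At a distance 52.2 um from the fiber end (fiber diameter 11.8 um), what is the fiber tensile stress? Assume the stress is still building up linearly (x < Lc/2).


Force balance: sigma_f * (pi*d^2/4) = tau * (pi*d) * x  ->  sigma_f = 4 * tau * x / d
sigma_f = 4 * 62 * 52.2 / 11.8 = 1097.1 MPa

1097.1 MPa


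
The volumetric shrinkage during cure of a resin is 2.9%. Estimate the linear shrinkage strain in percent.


Linear shrinkage ≈ vol_shrink/3 = 2.9/3 = 0.967%

0.967%


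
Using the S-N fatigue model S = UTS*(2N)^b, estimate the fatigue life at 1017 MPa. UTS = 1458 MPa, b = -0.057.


N = 0.5 * (S/UTS)^(1/b) = 0.5 * (1017/1458)^(1/-0.057) = 277.6331 cycles

277.6331 cycles


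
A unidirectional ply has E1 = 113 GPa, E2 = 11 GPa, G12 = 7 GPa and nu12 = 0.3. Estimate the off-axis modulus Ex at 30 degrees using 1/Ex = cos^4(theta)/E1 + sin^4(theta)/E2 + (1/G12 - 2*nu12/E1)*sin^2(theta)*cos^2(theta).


cos^4(30) = 0.5625, sin^4(30) = 0.0625, sin^2(30)*cos^2(30) = 0.1875
1/G12 - 2*nu12/E1 = 1/7 - 2*0.3/113 = 0.137547 GPa^-1
1/Ex = 0.5625/113 + 0.0625/11 + 0.137547*0.1875 = 0.0364498 GPa^-1
Ex = 27.43 GPa

27.43 GPa


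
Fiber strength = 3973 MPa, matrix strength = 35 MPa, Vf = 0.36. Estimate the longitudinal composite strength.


sigma_1 = sigma_f*Vf + sigma_m*(1-Vf) = 3973*0.36 + 35*0.64 = 1452.7 MPa

1452.7 MPa


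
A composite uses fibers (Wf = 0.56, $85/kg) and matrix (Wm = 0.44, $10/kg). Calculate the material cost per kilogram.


Cost = cost_f*Wf + cost_m*Wm = 85*0.56 + 10*0.44 = $52.0/kg

$52.0/kg


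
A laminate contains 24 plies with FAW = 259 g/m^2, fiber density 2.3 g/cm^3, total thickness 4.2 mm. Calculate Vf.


Vf = n * FAW / (rho_f * h * 1000) = 24 * 259 / (2.3 * 4.2 * 1000) = 0.6435

0.6435


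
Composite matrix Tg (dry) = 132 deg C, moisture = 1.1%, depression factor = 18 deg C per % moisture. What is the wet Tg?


Tg_wet = Tg_dry - k*moisture = 132 - 18*1.1 = 112.2 deg C

112.2 deg C


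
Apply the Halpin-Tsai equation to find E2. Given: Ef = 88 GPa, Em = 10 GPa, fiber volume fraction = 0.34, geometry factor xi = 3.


eta = (Ef/Em - 1)/(Ef/Em + xi) = (8.8 - 1)/(8.8 + 3) = 0.661
E2 = Em*(1+xi*eta*Vf)/(1-eta*Vf) = 21.6 GPa

21.6 GPa


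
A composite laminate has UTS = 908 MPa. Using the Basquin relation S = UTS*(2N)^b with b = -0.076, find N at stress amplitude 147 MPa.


N = 0.5 * (S/UTS)^(1/b) = 0.5 * (147/908)^(1/-0.076) = 1.2700e+10 cycles

1.2700e+10 cycles


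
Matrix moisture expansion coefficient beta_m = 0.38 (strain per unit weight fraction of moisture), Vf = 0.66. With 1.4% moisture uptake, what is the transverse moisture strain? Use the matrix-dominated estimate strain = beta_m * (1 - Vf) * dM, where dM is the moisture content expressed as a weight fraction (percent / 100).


dM = 1.4/100 = 0.014
strain = beta_m * (1-Vf) * dM = 0.38 * 0.34 * 0.014 = 0.0018088

0.0018088


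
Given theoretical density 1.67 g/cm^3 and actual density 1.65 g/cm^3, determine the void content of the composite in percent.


Void% = (rho_theo - rho_actual)/rho_theo * 100 = (1.67 - 1.65)/1.67 * 100 = 1.2%

1.2%


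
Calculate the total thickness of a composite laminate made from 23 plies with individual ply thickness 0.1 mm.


h = n * t_ply = 23 * 0.1 = 2.3 mm

2.3 mm


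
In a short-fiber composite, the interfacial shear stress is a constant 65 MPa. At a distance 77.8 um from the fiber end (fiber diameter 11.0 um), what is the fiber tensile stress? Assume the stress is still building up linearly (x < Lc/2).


Force balance: sigma_f * (pi*d^2/4) = tau * (pi*d) * x  ->  sigma_f = 4 * tau * x / d
sigma_f = 4 * 65 * 77.8 / 11.0 = 1838.9 MPa

1838.9 MPa


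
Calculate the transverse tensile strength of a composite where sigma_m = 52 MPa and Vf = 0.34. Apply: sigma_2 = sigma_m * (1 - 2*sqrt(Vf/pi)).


factor = 1 - 2*sqrt(0.34/pi) = 0.342
sigma_2 = 52 * 0.342 = 17.79 MPa

17.79 MPa


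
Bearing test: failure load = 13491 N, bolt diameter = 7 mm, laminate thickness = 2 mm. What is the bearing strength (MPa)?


sigma_br = F/(d*h) = 13491/(7*2) = 963.6 MPa

963.6 MPa


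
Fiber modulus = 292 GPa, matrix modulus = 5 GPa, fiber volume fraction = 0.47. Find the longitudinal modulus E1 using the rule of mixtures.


E1 = Ef*Vf + Em*(1-Vf) = 292*0.47 + 5*0.53 = 139.89 GPa

139.89 GPa


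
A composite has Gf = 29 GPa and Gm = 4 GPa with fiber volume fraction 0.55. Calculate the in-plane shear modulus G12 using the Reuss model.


1/G12 = Vf/Gf + (1-Vf)/Gm = 0.55/29 + 0.45/4
G12 = 7.61 GPa

7.61 GPa


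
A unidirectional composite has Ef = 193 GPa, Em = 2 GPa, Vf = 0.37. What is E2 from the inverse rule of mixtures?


1/E2 = Vf/Ef + (1-Vf)/Em = 0.37/193 + 0.63/2
E2 = 3.16 GPa

3.16 GPa


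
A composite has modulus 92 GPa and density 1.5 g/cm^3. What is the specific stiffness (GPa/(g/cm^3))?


Specific stiffness = E/rho = 92/1.5 = 61.3 GPa/(g/cm^3)

61.3 GPa/(g/cm^3)


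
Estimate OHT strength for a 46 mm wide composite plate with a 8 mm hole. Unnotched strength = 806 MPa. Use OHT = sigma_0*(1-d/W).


OHT = sigma_0*(1-d/W) = 806*(1-8/46) = 665.8 MPa

665.8 MPa


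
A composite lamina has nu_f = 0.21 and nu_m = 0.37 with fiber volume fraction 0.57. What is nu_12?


nu_12 = nu_f*Vf + nu_m*(1-Vf) = 0.21*0.57 + 0.37*0.43 = 0.2788

0.2788


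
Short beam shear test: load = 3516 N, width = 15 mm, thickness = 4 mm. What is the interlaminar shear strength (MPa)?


ILSS = 3F/(4bh) = 3*3516/(4*15*4) = 43.95 MPa

43.95 MPa


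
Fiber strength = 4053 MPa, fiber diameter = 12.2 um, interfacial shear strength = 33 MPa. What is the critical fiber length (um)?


Lc = sigma_f * d / (2 * tau_i) = 4053 * 12.2 / (2 * 33) = 749.2 um

749.2 um


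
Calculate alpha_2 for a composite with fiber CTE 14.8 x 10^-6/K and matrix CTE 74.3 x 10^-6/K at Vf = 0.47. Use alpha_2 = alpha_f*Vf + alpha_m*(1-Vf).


alpha_2 = alpha_f*Vf + alpha_m*(1-Vf) = 14.8*0.47 + 74.3*0.53 = 46.3 x 10^-6/K

46.3 x 10^-6/K


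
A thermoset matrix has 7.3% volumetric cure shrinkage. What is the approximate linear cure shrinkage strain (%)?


Linear shrinkage ≈ vol_shrink/3 = 7.3/3 = 2.433%

2.433%


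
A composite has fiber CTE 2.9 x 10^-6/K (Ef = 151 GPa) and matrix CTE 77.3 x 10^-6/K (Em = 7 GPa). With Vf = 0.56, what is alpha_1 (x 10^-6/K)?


E1 = Ef*Vf + Em*(1-Vf) = 87.64
alpha_1 = (alpha_f*Ef*Vf + alpha_m*Em*(1-Vf))/E1 = 5.51 x 10^-6/K

5.51 x 10^-6/K


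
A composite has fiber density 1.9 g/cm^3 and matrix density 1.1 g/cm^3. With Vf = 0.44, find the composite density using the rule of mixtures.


rho_c = rho_f*Vf + rho_m*(1-Vf) = 1.9*0.44 + 1.1*0.56 = 1.452 g/cm^3

1.452 g/cm^3


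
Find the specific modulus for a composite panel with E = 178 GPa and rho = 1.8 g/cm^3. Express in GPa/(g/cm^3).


Specific stiffness = E/rho = 178/1.8 = 98.9 GPa/(g/cm^3)

98.9 GPa/(g/cm^3)


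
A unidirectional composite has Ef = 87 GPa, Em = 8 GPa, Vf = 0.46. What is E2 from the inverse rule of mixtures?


1/E2 = Vf/Ef + (1-Vf)/Em = 0.46/87 + 0.54/8
E2 = 13.74 GPa

13.74 GPa


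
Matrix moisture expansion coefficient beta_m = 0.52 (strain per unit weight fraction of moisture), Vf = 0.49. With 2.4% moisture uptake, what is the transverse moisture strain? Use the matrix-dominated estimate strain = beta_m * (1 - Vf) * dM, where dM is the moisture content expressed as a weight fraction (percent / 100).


dM = 2.4/100 = 0.024
strain = beta_m * (1-Vf) * dM = 0.52 * 0.51 * 0.024 = 0.0063648

0.0063648


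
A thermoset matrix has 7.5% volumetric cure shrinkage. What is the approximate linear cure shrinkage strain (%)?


Linear shrinkage ≈ vol_shrink/3 = 7.5/3 = 2.5%

2.5%


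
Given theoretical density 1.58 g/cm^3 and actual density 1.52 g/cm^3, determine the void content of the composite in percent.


Void% = (rho_theo - rho_actual)/rho_theo * 100 = (1.58 - 1.52)/1.58 * 100 = 3.8%

3.8%


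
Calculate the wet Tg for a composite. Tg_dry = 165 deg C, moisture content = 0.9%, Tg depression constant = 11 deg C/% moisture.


Tg_wet = Tg_dry - k*moisture = 165 - 11*0.9 = 155.1 deg C

155.1 deg C


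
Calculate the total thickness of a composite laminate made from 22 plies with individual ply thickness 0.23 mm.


h = n * t_ply = 22 * 0.23 = 5.06 mm

5.06 mm


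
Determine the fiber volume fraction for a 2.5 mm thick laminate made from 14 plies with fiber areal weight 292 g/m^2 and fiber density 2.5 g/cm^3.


Vf = n * FAW / (rho_f * h * 1000) = 14 * 292 / (2.5 * 2.5 * 1000) = 0.6541

0.6541


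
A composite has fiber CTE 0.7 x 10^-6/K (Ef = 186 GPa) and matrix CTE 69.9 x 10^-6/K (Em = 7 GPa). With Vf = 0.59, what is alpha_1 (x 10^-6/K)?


E1 = Ef*Vf + Em*(1-Vf) = 112.61
alpha_1 = (alpha_f*Ef*Vf + alpha_m*Em*(1-Vf))/E1 = 2.46 x 10^-6/K

2.46 x 10^-6/K


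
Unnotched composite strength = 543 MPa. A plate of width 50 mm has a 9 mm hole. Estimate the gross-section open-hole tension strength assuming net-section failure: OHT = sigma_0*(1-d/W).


OHT = sigma_0*(1-d/W) = 543*(1-9/50) = 445.3 MPa

445.3 MPa


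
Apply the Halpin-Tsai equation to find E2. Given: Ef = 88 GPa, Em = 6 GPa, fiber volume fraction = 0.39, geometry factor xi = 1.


eta = (Ef/Em - 1)/(Ef/Em + xi) = (14.6667 - 1)/(14.6667 + 1) = 0.8723
E2 = Em*(1+xi*eta*Vf)/(1-eta*Vf) = 12.19 GPa

12.19 GPa


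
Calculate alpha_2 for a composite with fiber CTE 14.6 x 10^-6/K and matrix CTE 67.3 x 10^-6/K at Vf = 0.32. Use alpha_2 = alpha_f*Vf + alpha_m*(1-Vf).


alpha_2 = alpha_f*Vf + alpha_m*(1-Vf) = 14.6*0.32 + 67.3*0.68 = 50.4 x 10^-6/K

50.4 x 10^-6/K


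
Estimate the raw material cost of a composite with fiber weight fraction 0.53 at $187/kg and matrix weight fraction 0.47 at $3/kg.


Cost = cost_f*Wf + cost_m*Wm = 187*0.53 + 3*0.47 = $100.52/kg

$100.52/kg


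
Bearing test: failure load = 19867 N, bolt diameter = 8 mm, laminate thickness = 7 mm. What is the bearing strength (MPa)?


sigma_br = F/(d*h) = 19867/(8*7) = 354.8 MPa

354.8 MPa


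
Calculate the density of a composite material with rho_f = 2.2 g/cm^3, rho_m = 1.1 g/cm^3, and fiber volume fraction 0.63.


rho_c = rho_f*Vf + rho_m*(1-Vf) = 2.2*0.63 + 1.1*0.37 = 1.793 g/cm^3

1.793 g/cm^3


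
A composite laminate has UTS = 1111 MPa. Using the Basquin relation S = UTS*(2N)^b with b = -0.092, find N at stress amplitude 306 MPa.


N = 0.5 * (S/UTS)^(1/b) = 0.5 * (306/1111)^(1/-0.092) = 610726.0490 cycles

610726.0490 cycles


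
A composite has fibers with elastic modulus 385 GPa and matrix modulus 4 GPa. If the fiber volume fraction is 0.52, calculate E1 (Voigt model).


E1 = Ef*Vf + Em*(1-Vf) = 385*0.52 + 4*0.48 = 202.12 GPa

202.12 GPa


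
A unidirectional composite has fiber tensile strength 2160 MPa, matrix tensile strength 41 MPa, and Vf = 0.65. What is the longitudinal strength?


sigma_1 = sigma_f*Vf + sigma_m*(1-Vf) = 2160*0.65 + 41*0.35 = 1418.4 MPa

1418.4 MPa


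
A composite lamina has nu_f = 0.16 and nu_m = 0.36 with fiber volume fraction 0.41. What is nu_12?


nu_12 = nu_f*Vf + nu_m*(1-Vf) = 0.16*0.41 + 0.36*0.59 = 0.278

0.278


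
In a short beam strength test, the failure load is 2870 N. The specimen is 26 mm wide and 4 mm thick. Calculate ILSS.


ILSS = 3F/(4bh) = 3*2870/(4*26*4) = 20.7 MPa

20.7 MPa


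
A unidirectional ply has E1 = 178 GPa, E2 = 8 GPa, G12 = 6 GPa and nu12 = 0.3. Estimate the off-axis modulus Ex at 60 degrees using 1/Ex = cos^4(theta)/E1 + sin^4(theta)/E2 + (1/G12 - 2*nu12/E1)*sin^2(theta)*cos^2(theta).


cos^4(60) = 0.0625, sin^4(60) = 0.5625, sin^2(60)*cos^2(60) = 0.1875
1/G12 - 2*nu12/E1 = 1/6 - 2*0.3/178 = 0.163296 GPa^-1
1/Ex = 0.0625/178 + 0.5625/8 + 0.163296*0.1875 = 0.1012816 GPa^-1
Ex = 9.87 GPa

9.87 GPa


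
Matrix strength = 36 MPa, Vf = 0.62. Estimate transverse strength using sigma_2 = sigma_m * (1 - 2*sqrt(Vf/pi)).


factor = 1 - 2*sqrt(0.62/pi) = 0.1115
sigma_2 = 36 * 0.1115 = 4.01 MPa

4.01 MPa


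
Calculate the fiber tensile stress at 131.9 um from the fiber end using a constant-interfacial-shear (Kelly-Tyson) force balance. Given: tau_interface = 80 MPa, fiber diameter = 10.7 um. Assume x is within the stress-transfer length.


Force balance: sigma_f * (pi*d^2/4) = tau * (pi*d) * x  ->  sigma_f = 4 * tau * x / d
sigma_f = 4 * 80 * 131.9 / 10.7 = 3944.7 MPa

3944.7 MPa


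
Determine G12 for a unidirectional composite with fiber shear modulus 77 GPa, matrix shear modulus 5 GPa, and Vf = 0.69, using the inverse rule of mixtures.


1/G12 = Vf/Gf + (1-Vf)/Gm = 0.69/77 + 0.31/5
G12 = 14.09 GPa

14.09 GPa


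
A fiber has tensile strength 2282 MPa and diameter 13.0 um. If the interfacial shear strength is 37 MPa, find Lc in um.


Lc = sigma_f * d / (2 * tau_i) = 2282 * 13.0 / (2 * 37) = 400.9 um

400.9 um


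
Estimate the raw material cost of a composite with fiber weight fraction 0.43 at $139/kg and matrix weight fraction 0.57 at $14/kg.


Cost = cost_f*Wf + cost_m*Wm = 139*0.43 + 14*0.57 = $67.75/kg

$67.75/kg


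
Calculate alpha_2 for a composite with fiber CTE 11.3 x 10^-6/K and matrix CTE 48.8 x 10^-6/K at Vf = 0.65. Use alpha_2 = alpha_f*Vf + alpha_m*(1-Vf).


alpha_2 = alpha_f*Vf + alpha_m*(1-Vf) = 11.3*0.65 + 48.8*0.35 = 24.4 x 10^-6/K

24.4 x 10^-6/K


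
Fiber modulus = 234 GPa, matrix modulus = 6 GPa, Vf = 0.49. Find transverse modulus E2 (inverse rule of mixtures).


1/E2 = Vf/Ef + (1-Vf)/Em = 0.49/234 + 0.51/6
E2 = 11.48 GPa

11.48 GPa


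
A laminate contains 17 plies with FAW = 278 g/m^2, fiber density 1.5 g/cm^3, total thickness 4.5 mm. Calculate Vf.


Vf = n * FAW / (rho_f * h * 1000) = 17 * 278 / (1.5 * 4.5 * 1000) = 0.7001

0.7001


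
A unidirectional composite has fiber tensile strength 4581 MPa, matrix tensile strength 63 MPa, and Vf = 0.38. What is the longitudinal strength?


sigma_1 = sigma_f*Vf + sigma_m*(1-Vf) = 4581*0.38 + 63*0.62 = 1779.8 MPa

1779.8 MPa


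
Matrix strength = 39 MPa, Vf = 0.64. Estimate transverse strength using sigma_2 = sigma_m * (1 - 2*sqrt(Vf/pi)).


factor = 1 - 2*sqrt(0.64/pi) = 0.0973
sigma_2 = 39 * 0.0973 = 3.79 MPa

3.79 MPa


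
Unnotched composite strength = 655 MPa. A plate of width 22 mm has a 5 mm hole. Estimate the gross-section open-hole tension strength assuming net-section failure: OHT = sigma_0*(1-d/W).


OHT = sigma_0*(1-d/W) = 655*(1-5/22) = 506.1 MPa

506.1 MPa


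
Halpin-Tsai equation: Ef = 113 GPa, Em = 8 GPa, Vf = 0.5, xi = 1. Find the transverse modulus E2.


eta = (Ef/Em - 1)/(Ef/Em + xi) = (14.125 - 1)/(14.125 + 1) = 0.8678
E2 = Em*(1+xi*eta*Vf)/(1-eta*Vf) = 20.26 GPa

20.26 GPa


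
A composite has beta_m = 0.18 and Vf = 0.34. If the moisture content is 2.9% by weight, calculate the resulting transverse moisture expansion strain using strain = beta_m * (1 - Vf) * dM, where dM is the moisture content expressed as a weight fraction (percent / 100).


dM = 2.9/100 = 0.029
strain = beta_m * (1-Vf) * dM = 0.18 * 0.66 * 0.029 = 0.0034452

0.0034452


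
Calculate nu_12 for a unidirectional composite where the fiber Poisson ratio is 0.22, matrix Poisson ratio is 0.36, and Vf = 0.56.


nu_12 = nu_f*Vf + nu_m*(1-Vf) = 0.22*0.56 + 0.36*0.44 = 0.2816

0.2816


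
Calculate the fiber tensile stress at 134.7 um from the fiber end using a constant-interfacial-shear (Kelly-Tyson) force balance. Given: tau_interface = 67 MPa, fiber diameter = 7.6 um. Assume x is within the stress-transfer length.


Force balance: sigma_f * (pi*d^2/4) = tau * (pi*d) * x  ->  sigma_f = 4 * tau * x / d
sigma_f = 4 * 67 * 134.7 / 7.6 = 4749.9 MPa

4749.9 MPa


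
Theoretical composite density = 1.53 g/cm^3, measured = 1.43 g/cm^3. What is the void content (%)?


Void% = (rho_theo - rho_actual)/rho_theo * 100 = (1.53 - 1.43)/1.53 * 100 = 6.54%

6.54%


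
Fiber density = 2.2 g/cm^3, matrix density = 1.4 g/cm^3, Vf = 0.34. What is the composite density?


rho_c = rho_f*Vf + rho_m*(1-Vf) = 2.2*0.34 + 1.4*0.66 = 1.672 g/cm^3

1.672 g/cm^3


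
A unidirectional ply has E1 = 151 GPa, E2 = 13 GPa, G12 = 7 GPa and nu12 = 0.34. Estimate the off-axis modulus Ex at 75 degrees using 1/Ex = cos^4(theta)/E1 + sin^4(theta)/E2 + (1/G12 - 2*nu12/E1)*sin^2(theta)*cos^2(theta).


cos^4(75) = 0.004487, sin^4(75) = 0.870513, sin^2(75)*cos^2(75) = 0.0625
1/G12 - 2*nu12/E1 = 1/7 - 2*0.34/151 = 0.138354 GPa^-1
1/Ex = 0.004487/151 + 0.870513/13 + 0.138354*0.0625 = 0.0756393 GPa^-1
Ex = 13.22 GPa

13.22 GPa


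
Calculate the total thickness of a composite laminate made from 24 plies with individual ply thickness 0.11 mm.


h = n * t_ply = 24 * 0.11 = 2.64 mm

2.64 mm


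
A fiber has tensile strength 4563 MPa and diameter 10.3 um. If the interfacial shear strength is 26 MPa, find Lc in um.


Lc = sigma_f * d / (2 * tau_i) = 4563 * 10.3 / (2 * 26) = 903.8 um

903.8 um


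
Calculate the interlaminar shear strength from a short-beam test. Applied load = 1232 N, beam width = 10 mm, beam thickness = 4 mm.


ILSS = 3F/(4bh) = 3*1232/(4*10*4) = 23.1 MPa

23.1 MPa


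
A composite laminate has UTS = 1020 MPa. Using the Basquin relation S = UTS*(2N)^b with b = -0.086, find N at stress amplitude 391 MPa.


N = 0.5 * (S/UTS)^(1/b) = 0.5 * (391/1020)^(1/-0.086) = 34761.8379 cycles

34761.8379 cycles


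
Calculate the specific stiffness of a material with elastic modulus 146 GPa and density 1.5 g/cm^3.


Specific stiffness = E/rho = 146/1.5 = 97.3 GPa/(g/cm^3)

97.3 GPa/(g/cm^3)


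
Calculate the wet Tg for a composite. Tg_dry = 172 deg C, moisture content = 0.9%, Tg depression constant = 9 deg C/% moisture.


Tg_wet = Tg_dry - k*moisture = 172 - 9*0.9 = 163.9 deg C

163.9 deg C


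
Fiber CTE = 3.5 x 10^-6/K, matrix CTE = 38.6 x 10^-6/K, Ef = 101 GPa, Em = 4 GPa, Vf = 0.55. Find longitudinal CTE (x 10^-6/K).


E1 = Ef*Vf + Em*(1-Vf) = 57.35
alpha_1 = (alpha_f*Ef*Vf + alpha_m*Em*(1-Vf))/E1 = 4.6 x 10^-6/K

4.6 x 10^-6/K


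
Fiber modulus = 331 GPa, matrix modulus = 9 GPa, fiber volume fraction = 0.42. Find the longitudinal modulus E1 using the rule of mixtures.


E1 = Ef*Vf + Em*(1-Vf) = 331*0.42 + 9*0.58 = 144.24 GPa

144.24 GPa


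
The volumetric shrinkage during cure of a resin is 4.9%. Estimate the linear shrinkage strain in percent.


Linear shrinkage ≈ vol_shrink/3 = 4.9/3 = 1.633%

1.633%


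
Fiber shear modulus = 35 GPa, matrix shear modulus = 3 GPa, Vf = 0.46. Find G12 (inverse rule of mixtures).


1/G12 = Vf/Gf + (1-Vf)/Gm = 0.46/35 + 0.54/3
G12 = 5.18 GPa

5.18 GPa


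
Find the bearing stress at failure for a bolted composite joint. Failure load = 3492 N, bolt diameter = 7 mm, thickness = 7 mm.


sigma_br = F/(d*h) = 3492/(7*7) = 71.3 MPa

71.3 MPa


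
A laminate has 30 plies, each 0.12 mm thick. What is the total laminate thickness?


h = n * t_ply = 30 * 0.12 = 3.6 mm

3.6 mm


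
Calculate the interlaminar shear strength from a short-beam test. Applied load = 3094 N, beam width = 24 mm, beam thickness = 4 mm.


ILSS = 3F/(4bh) = 3*3094/(4*24*4) = 24.17 MPa

24.17 MPa


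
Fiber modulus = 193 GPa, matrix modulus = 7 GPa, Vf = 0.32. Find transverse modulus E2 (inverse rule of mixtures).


1/E2 = Vf/Ef + (1-Vf)/Em = 0.32/193 + 0.68/7
E2 = 10.12 GPa

10.12 GPa


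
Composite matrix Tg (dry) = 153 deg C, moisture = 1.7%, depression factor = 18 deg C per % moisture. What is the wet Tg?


Tg_wet = Tg_dry - k*moisture = 153 - 18*1.7 = 122.4 deg C

122.4 deg C


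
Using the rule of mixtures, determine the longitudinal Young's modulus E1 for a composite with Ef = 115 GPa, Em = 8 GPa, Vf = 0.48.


E1 = Ef*Vf + Em*(1-Vf) = 115*0.48 + 8*0.52 = 59.36 GPa

59.36 GPa


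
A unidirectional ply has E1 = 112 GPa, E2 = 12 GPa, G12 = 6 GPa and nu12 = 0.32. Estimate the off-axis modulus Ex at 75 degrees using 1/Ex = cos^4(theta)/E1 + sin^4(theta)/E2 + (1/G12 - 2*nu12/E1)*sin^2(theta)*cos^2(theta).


cos^4(75) = 0.004487, sin^4(75) = 0.870513, sin^2(75)*cos^2(75) = 0.0625
1/G12 - 2*nu12/E1 = 1/6 - 2*0.32/112 = 0.160952 GPa^-1
1/Ex = 0.004487/112 + 0.870513/12 + 0.160952*0.0625 = 0.0826423 GPa^-1
Ex = 12.1 GPa

12.1 GPa


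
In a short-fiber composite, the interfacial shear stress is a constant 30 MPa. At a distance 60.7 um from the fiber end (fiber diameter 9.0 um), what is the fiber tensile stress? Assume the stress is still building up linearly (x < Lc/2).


Force balance: sigma_f * (pi*d^2/4) = tau * (pi*d) * x  ->  sigma_f = 4 * tau * x / d
sigma_f = 4 * 30 * 60.7 / 9.0 = 809.3 MPa

809.3 MPa


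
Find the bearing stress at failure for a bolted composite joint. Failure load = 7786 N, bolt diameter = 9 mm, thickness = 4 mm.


sigma_br = F/(d*h) = 7786/(9*4) = 216.3 MPa

216.3 MPa


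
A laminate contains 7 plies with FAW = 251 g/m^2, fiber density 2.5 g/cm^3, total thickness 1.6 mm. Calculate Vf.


Vf = n * FAW / (rho_f * h * 1000) = 7 * 251 / (2.5 * 1.6 * 1000) = 0.4393

0.4393


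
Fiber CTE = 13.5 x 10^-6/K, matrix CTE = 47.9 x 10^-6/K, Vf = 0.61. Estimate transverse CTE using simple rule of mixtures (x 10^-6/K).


alpha_2 = alpha_f*Vf + alpha_m*(1-Vf) = 13.5*0.61 + 47.9*0.39 = 26.9 x 10^-6/K

26.9 x 10^-6/K


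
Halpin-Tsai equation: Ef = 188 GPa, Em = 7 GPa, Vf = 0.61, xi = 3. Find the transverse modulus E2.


eta = (Ef/Em - 1)/(Ef/Em + xi) = (26.8571 - 1)/(26.8571 + 3) = 0.866
E2 = Em*(1+xi*eta*Vf)/(1-eta*Vf) = 38.36 GPa

38.36 GPa


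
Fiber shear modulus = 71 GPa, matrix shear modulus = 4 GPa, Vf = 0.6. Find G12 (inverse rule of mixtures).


1/G12 = Vf/Gf + (1-Vf)/Gm = 0.6/71 + 0.4/4
G12 = 9.22 GPa

9.22 GPa


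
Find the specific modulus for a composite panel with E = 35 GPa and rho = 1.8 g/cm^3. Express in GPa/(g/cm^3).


Specific stiffness = E/rho = 35/1.8 = 19.4 GPa/(g/cm^3)

19.4 GPa/(g/cm^3)


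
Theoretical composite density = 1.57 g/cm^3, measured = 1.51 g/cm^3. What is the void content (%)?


Void% = (rho_theo - rho_actual)/rho_theo * 100 = (1.57 - 1.51)/1.57 * 100 = 3.82%

3.82%


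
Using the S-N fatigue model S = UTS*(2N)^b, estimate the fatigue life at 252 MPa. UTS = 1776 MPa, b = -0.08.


N = 0.5 * (S/UTS)^(1/b) = 0.5 * (252/1776)^(1/-0.08) = 1.9930e+10 cycles

1.9930e+10 cycles


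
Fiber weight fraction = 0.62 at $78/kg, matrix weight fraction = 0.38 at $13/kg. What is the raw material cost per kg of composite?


Cost = cost_f*Wf + cost_m*Wm = 78*0.62 + 13*0.38 = $53.3/kg

$53.3/kg


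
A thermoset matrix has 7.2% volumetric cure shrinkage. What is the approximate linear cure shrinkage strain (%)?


Linear shrinkage ≈ vol_shrink/3 = 7.2/3 = 2.4%

2.4%


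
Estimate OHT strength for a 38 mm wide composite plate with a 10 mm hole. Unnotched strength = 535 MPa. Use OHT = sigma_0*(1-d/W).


OHT = sigma_0*(1-d/W) = 535*(1-10/38) = 394.2 MPa

394.2 MPa


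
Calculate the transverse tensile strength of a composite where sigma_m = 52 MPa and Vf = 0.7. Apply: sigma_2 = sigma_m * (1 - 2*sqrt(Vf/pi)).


factor = 1 - 2*sqrt(0.7/pi) = 0.0559
sigma_2 = 52 * 0.0559 = 2.91 MPa

2.91 MPa


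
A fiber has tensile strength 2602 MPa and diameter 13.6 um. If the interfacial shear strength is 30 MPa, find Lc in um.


Lc = sigma_f * d / (2 * tau_i) = 2602 * 13.6 / (2 * 30) = 589.8 um

589.8 um


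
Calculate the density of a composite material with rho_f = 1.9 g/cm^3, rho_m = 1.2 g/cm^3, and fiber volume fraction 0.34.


rho_c = rho_f*Vf + rho_m*(1-Vf) = 1.9*0.34 + 1.2*0.66 = 1.438 g/cm^3

1.438 g/cm^3


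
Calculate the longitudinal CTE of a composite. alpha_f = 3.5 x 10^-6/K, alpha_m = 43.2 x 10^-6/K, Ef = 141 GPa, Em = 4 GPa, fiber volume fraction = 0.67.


E1 = Ef*Vf + Em*(1-Vf) = 95.79
alpha_1 = (alpha_f*Ef*Vf + alpha_m*Em*(1-Vf))/E1 = 4.05 x 10^-6/K

4.05 x 10^-6/K


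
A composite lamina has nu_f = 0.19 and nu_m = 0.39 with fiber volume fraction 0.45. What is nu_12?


nu_12 = nu_f*Vf + nu_m*(1-Vf) = 0.19*0.45 + 0.39*0.55 = 0.3

0.3


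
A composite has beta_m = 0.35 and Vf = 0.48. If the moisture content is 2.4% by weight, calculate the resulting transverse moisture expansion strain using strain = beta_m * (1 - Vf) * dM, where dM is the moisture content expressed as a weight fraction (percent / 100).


dM = 2.4/100 = 0.024
strain = beta_m * (1-Vf) * dM = 0.35 * 0.52 * 0.024 = 0.004368

0.004368


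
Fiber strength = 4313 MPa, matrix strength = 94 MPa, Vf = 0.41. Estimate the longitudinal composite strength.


sigma_1 = sigma_f*Vf + sigma_m*(1-Vf) = 4313*0.41 + 94*0.59 = 1823.8 MPa

1823.8 MPa


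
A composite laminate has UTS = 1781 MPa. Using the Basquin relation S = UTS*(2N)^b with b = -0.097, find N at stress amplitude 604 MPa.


N = 0.5 * (S/UTS)^(1/b) = 0.5 * (604/1781)^(1/-0.097) = 34712.4503 cycles

34712.4503 cycles


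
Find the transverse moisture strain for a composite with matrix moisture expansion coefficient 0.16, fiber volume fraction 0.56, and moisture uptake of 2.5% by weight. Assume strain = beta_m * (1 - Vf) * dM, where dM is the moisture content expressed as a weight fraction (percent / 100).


dM = 2.5/100 = 0.025
strain = beta_m * (1-Vf) * dM = 0.16 * 0.44 * 0.025 = 0.00176

0.00176


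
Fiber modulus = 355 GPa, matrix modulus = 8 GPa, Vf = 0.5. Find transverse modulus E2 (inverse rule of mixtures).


1/E2 = Vf/Ef + (1-Vf)/Em = 0.5/355 + 0.5/8
E2 = 15.65 GPa

15.65 GPa


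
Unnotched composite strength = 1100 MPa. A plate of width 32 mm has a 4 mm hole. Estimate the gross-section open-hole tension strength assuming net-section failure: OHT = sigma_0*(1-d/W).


OHT = sigma_0*(1-d/W) = 1100*(1-4/32) = 962.5 MPa

962.5 MPa


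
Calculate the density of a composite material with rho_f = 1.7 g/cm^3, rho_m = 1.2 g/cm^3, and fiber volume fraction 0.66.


rho_c = rho_f*Vf + rho_m*(1-Vf) = 1.7*0.66 + 1.2*0.34 = 1.53 g/cm^3

1.53 g/cm^3


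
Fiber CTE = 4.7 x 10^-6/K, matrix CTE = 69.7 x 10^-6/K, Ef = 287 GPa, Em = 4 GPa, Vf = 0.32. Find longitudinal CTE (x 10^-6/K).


E1 = Ef*Vf + Em*(1-Vf) = 94.56
alpha_1 = (alpha_f*Ef*Vf + alpha_m*Em*(1-Vf))/E1 = 6.57 x 10^-6/K

6.57 x 10^-6/K


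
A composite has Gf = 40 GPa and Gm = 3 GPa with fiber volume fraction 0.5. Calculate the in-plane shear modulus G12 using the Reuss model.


1/G12 = Vf/Gf + (1-Vf)/Gm = 0.5/40 + 0.5/3
G12 = 5.58 GPa

5.58 GPa


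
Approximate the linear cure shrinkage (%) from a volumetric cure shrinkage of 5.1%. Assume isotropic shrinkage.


Linear shrinkage ≈ vol_shrink/3 = 5.1/3 = 1.7%

1.7%


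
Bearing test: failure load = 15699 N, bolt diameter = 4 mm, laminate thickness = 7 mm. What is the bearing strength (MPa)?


sigma_br = F/(d*h) = 15699/(4*7) = 560.7 MPa

560.7 MPa


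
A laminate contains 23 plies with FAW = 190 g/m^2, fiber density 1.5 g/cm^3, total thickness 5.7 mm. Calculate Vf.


Vf = n * FAW / (rho_f * h * 1000) = 23 * 190 / (1.5 * 5.7 * 1000) = 0.5111

0.5111


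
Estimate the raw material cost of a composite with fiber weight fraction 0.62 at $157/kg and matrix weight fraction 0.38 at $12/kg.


Cost = cost_f*Wf + cost_m*Wm = 157*0.62 + 12*0.38 = $101.9/kg

$101.9/kg


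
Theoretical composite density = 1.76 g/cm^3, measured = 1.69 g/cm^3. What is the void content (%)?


Void% = (rho_theo - rho_actual)/rho_theo * 100 = (1.76 - 1.69)/1.76 * 100 = 3.98%

3.98%


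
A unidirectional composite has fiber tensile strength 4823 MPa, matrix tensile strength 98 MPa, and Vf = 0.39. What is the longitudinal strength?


sigma_1 = sigma_f*Vf + sigma_m*(1-Vf) = 4823*0.39 + 98*0.61 = 1940.8 MPa

1940.8 MPa


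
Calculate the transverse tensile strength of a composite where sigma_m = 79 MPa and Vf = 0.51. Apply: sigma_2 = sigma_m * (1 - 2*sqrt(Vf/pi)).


factor = 1 - 2*sqrt(0.51/pi) = 0.1942
sigma_2 = 79 * 0.1942 = 15.34 MPa

15.34 MPa


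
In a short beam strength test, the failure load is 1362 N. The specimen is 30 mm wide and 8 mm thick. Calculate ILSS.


ILSS = 3F/(4bh) = 3*1362/(4*30*8) = 4.26 MPa

4.26 MPa


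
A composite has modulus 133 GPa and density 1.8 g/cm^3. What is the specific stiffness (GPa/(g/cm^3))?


Specific stiffness = E/rho = 133/1.8 = 73.9 GPa/(g/cm^3)

73.9 GPa/(g/cm^3)


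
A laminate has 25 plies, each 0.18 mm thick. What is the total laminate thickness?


h = n * t_ply = 25 * 0.18 = 4.5 mm

4.5 mm


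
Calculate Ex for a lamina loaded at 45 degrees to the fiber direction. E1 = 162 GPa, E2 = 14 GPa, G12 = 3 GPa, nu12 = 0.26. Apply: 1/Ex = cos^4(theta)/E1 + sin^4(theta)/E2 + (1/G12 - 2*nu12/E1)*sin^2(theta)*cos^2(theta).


cos^4(45) = 0.25, sin^4(45) = 0.25, sin^2(45)*cos^2(45) = 0.25
1/G12 - 2*nu12/E1 = 1/3 - 2*0.26/162 = 0.330123 GPa^-1
1/Ex = 0.25/162 + 0.25/14 + 0.330123*0.25 = 0.1019312 GPa^-1
Ex = 9.81 GPa

9.81 GPa


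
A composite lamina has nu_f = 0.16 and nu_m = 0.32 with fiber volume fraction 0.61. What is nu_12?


nu_12 = nu_f*Vf + nu_m*(1-Vf) = 0.16*0.61 + 0.32*0.39 = 0.2224

0.2224


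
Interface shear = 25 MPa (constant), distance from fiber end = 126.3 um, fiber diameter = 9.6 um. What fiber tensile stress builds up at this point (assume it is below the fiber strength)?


Force balance: sigma_f * (pi*d^2/4) = tau * (pi*d) * x  ->  sigma_f = 4 * tau * x / d
sigma_f = 4 * 25 * 126.3 / 9.6 = 1315.6 MPa

1315.6 MPa


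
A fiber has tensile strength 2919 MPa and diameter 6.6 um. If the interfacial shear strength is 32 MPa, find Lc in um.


Lc = sigma_f * d / (2 * tau_i) = 2919 * 6.6 / (2 * 32) = 301.0 um

301.0 um


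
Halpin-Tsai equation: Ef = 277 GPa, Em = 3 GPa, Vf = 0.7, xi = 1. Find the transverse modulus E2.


eta = (Ef/Em - 1)/(Ef/Em + xi) = (92.3333 - 1)/(92.3333 + 1) = 0.9786
E2 = Em*(1+xi*eta*Vf)/(1-eta*Vf) = 16.05 GPa

16.05 GPa


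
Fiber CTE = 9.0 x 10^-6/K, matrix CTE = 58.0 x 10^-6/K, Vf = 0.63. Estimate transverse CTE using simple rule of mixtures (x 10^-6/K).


alpha_2 = alpha_f*Vf + alpha_m*(1-Vf) = 9.0*0.63 + 58.0*0.37 = 27.1 x 10^-6/K

27.1 x 10^-6/K


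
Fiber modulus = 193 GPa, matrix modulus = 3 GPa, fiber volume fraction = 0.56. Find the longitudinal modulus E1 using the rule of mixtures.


E1 = Ef*Vf + Em*(1-Vf) = 193*0.56 + 3*0.44 = 109.4 GPa

109.4 GPa


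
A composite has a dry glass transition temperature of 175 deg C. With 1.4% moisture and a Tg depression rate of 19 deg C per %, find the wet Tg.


Tg_wet = Tg_dry - k*moisture = 175 - 19*1.4 = 148.4 deg C

148.4 deg C


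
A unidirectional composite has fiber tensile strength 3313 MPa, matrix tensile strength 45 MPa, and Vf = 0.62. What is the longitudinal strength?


sigma_1 = sigma_f*Vf + sigma_m*(1-Vf) = 3313*0.62 + 45*0.38 = 2071.2 MPa

2071.2 MPa


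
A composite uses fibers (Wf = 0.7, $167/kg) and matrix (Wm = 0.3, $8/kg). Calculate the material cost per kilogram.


Cost = cost_f*Wf + cost_m*Wm = 167*0.7 + 8*0.3 = $119.3/kg

$119.3/kg


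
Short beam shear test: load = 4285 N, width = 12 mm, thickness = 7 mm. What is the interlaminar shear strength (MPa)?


ILSS = 3F/(4bh) = 3*4285/(4*12*7) = 38.26 MPa

38.26 MPa


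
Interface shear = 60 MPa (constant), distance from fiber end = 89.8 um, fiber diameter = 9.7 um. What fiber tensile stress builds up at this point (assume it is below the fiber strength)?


Force balance: sigma_f * (pi*d^2/4) = tau * (pi*d) * x  ->  sigma_f = 4 * tau * x / d
sigma_f = 4 * 60 * 89.8 / 9.7 = 2221.9 MPa

2221.9 MPa


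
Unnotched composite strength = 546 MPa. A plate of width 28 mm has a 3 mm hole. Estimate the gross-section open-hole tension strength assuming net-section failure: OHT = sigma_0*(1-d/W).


OHT = sigma_0*(1-d/W) = 546*(1-3/28) = 487.5 MPa

487.5 MPa


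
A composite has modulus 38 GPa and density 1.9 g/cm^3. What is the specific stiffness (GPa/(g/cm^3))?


Specific stiffness = E/rho = 38/1.9 = 20.0 GPa/(g/cm^3)

20.0 GPa/(g/cm^3)


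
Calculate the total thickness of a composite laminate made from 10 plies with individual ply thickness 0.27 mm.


h = n * t_ply = 10 * 0.27 = 2.7 mm

2.7 mm


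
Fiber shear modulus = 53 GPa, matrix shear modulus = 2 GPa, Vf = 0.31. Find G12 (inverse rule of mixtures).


1/G12 = Vf/Gf + (1-Vf)/Gm = 0.31/53 + 0.69/2
G12 = 2.85 GPa

2.85 GPa


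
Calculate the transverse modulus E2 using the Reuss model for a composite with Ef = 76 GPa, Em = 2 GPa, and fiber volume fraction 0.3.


1/E2 = Vf/Ef + (1-Vf)/Em = 0.3/76 + 0.7/2
E2 = 2.83 GPa

2.83 GPa


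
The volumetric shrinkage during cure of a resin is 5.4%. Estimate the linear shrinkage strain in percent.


Linear shrinkage ≈ vol_shrink/3 = 5.4/3 = 1.8%

1.8%


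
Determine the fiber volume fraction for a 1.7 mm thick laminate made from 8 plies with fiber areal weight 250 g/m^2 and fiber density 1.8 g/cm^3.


Vf = n * FAW / (rho_f * h * 1000) = 8 * 250 / (1.8 * 1.7 * 1000) = 0.6536

0.6536


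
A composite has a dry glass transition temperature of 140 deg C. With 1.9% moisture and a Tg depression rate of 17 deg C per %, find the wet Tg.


Tg_wet = Tg_dry - k*moisture = 140 - 17*1.9 = 107.7 deg C

107.7 deg C


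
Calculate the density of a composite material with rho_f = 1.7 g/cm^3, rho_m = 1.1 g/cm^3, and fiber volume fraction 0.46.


rho_c = rho_f*Vf + rho_m*(1-Vf) = 1.7*0.46 + 1.1*0.54 = 1.376 g/cm^3

1.376 g/cm^3


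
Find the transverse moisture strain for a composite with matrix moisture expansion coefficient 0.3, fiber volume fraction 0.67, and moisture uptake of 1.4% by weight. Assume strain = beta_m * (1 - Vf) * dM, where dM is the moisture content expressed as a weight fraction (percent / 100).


dM = 1.4/100 = 0.014
strain = beta_m * (1-Vf) * dM = 0.3 * 0.33 * 0.014 = 0.001386

0.001386


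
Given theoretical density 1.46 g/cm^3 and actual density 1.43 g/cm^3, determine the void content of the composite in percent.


Void% = (rho_theo - rho_actual)/rho_theo * 100 = (1.46 - 1.43)/1.46 * 100 = 2.05%

2.05%


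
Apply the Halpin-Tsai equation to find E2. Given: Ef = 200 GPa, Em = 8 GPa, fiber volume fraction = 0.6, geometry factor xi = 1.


eta = (Ef/Em - 1)/(Ef/Em + xi) = (25.0 - 1)/(25.0 + 1) = 0.9231
E2 = Em*(1+xi*eta*Vf)/(1-eta*Vf) = 27.86 GPa

27.86 GPa


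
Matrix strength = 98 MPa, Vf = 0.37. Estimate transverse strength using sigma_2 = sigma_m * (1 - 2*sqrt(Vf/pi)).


factor = 1 - 2*sqrt(0.37/pi) = 0.3136
sigma_2 = 98 * 0.3136 = 30.74 MPa

30.74 MPa


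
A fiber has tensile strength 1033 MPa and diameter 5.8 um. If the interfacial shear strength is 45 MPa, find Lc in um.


Lc = sigma_f * d / (2 * tau_i) = 1033 * 5.8 / (2 * 45) = 66.6 um

66.6 um


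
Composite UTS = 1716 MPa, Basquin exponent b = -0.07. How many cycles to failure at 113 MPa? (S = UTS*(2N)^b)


N = 0.5 * (S/UTS)^(1/b) = 0.5 * (113/1716)^(1/-0.07) = 3.7728e+16 cycles

3.7728e+16 cycles


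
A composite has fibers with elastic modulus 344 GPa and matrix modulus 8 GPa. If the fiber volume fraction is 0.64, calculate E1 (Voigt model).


E1 = Ef*Vf + Em*(1-Vf) = 344*0.64 + 8*0.36 = 223.04 GPa

223.04 GPa


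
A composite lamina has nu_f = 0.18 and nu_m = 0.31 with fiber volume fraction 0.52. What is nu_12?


nu_12 = nu_f*Vf + nu_m*(1-Vf) = 0.18*0.52 + 0.31*0.48 = 0.2424

0.2424


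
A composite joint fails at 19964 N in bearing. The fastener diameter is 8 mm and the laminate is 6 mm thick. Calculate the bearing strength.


sigma_br = F/(d*h) = 19964/(8*6) = 415.9 MPa

415.9 MPa


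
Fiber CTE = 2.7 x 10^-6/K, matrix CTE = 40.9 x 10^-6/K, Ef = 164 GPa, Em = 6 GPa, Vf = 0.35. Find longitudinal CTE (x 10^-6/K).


E1 = Ef*Vf + Em*(1-Vf) = 61.3
alpha_1 = (alpha_f*Ef*Vf + alpha_m*Em*(1-Vf))/E1 = 5.13 x 10^-6/K

5.13 x 10^-6/K


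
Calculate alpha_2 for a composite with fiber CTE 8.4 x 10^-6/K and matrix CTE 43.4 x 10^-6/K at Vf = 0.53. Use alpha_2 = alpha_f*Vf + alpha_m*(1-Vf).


alpha_2 = alpha_f*Vf + alpha_m*(1-Vf) = 8.4*0.53 + 43.4*0.47 = 24.9 x 10^-6/K

24.9 x 10^-6/K


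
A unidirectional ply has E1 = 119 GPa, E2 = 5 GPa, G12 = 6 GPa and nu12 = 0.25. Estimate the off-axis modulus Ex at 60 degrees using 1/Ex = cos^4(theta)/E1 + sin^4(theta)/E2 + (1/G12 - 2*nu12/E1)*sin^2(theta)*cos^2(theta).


cos^4(60) = 0.0625, sin^4(60) = 0.5625, sin^2(60)*cos^2(60) = 0.1875
1/G12 - 2*nu12/E1 = 1/6 - 2*0.25/119 = 0.162465 GPa^-1
1/Ex = 0.0625/119 + 0.5625/5 + 0.162465*0.1875 = 0.1434874 GPa^-1
Ex = 6.97 GPa

6.97 GPa


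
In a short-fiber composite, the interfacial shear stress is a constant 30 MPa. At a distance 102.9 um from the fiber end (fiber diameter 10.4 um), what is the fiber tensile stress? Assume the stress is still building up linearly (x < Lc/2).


Force balance: sigma_f * (pi*d^2/4) = tau * (pi*d) * x  ->  sigma_f = 4 * tau * x / d
sigma_f = 4 * 30 * 102.9 / 10.4 = 1187.3 MPa

1187.3 MPa


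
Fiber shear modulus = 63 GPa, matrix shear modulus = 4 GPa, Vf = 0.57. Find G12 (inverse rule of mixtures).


1/G12 = Vf/Gf + (1-Vf)/Gm = 0.57/63 + 0.43/4
G12 = 8.58 GPa

8.58 GPa


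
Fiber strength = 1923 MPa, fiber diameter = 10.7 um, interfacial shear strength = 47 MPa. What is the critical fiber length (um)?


Lc = sigma_f * d / (2 * tau_i) = 1923 * 10.7 / (2 * 47) = 218.9 um

218.9 um


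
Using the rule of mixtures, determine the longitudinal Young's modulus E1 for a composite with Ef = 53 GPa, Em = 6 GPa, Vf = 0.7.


E1 = Ef*Vf + Em*(1-Vf) = 53*0.7 + 6*0.3 = 38.9 GPa

38.9 GPa


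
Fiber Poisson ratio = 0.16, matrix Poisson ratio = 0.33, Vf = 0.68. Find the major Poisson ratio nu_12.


nu_12 = nu_f*Vf + nu_m*(1-Vf) = 0.16*0.68 + 0.33*0.32 = 0.2144

0.2144


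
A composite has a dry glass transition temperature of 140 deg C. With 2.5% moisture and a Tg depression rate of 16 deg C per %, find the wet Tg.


Tg_wet = Tg_dry - k*moisture = 140 - 16*2.5 = 100.0 deg C

100.0 deg C


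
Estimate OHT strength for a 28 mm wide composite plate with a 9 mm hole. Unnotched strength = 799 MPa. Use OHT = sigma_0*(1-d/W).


OHT = sigma_0*(1-d/W) = 799*(1-9/28) = 542.2 MPa

542.2 MPa
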